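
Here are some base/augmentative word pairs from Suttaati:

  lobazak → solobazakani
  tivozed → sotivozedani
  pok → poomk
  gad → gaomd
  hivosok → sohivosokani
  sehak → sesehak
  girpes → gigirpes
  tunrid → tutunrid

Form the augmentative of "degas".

pok and sehak both end in -k yet inflect differently (poomk, sesehak), so the final letter is not what conditions the rule; the number of vowels is.
"degas" has 2 vowels. The stems with 2 vowels (girpes → gigirpes, sehak → sesehak, tunrid → tutunrid) repeat the first consonant+vowel as a prefix.
The other patterns: stems with 1 vowel insert -om- after the first vowel; stems with 3 vowels add so- … -ani around the stem.
So degas → dedegas.

dedegas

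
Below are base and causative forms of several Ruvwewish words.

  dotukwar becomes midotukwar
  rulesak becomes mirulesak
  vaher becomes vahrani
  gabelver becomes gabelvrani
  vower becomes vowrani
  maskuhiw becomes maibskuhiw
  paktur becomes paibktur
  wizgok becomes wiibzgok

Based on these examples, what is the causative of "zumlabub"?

zuibmlabub

"zumlabub" has last vowel 'u'. The one such stem in the data (paktur → paibktur) inserts -ib- after the first vowel (as do maskuhiw, wizgok), so the same rule applies.
The other patterns: stems whose last vowel is 'a' add the prefix mi-; stems whose last vowel is 'e' delete the last vowel and add -ani.
So zumlabub → zuibmlabub.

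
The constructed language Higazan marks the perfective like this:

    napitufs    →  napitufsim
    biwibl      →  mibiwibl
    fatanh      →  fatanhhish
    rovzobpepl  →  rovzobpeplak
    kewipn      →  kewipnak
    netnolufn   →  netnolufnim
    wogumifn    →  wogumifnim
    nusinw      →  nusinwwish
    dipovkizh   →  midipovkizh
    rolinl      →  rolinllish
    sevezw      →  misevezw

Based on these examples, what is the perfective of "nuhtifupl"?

netnolufn and kewipn both end in -n yet inflect differently (netnolufnim, kewipnak), so the final letter is not what conditions the rule; the second-to-last letter is.
"nuhtifupl" has second-to-last letter 'p'. The stems whose second-to-last letter is 'p' (kewipn → kewipnak, rovzobpepl → rovzobpeplak) add -ak.
So nuhtifupl → nuhtifuplak.

nuhtifuplak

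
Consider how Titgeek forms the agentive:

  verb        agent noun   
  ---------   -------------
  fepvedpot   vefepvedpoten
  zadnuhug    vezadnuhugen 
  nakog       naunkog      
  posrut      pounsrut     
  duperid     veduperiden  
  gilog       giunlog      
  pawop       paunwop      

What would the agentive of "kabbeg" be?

"kabbeg" has 2 vowels. The stems with 2 vowels (nakog → naunkog, pawop → paunwop, posrut → pounsrut) insert -un- after the first vowel.
So kabbeg → kaunbbeg.

kaunbbeg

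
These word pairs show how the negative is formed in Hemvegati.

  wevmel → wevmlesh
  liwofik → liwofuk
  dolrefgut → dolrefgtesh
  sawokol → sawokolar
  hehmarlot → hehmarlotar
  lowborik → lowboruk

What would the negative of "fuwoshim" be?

sawokol and wevmel both end in -l yet inflect differently (sawokolar, wevmlesh), so the final letter is not what conditions the rule; the last vowel is.
"fuwoshim" has last vowel 'i'. The stems whose last vowel is 'i' (liwofik → liwofuk, lowborik → lowboruk) change the last vowel to 'u'.
The other patterns: stems whose last vowel is 'o' add -ar; stems whose last vowel is 'e' or 'u' delete the last vowel and add -esh.
So fuwoshim → fuwoshum.

fuwoshum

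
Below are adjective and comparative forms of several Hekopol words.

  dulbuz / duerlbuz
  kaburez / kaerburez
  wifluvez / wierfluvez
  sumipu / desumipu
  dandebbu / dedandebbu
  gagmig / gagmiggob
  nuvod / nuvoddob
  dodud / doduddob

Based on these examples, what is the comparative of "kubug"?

kubuggob

dulbuz and sumipu both have last vowel 'u' yet inflect differently (duerlbuz, desumipu), so the last vowel is not what conditions the rule; the final letter is.
"kubug" ends in -g. The one such stem in the data (gagmig → gagmiggob) doubles the final consonant and adds -ob (as do nuvod, dodud), so the same rule applies.
The other patterns: stems ending in -z insert -er- after the first vowel; stems ending in -u add the prefix de-.
So kubug → kubuggob.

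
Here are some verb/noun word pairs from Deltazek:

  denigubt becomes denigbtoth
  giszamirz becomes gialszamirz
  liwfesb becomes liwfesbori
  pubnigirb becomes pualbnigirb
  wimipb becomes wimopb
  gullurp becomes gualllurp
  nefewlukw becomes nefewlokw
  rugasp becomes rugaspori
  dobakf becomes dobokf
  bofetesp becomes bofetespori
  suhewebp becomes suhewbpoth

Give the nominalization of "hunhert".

suhewebp and bofetesp both end in -p yet inflect differently (suhewbpoth, bofetespori), so the final letter is not what conditions the rule; the second-to-last letter is.
"hunhert" has second-to-last letter 'r'. The stems whose second-to-last letter is 'r' (giszamirz → gialszamirz, pubnigirb → pualbnigirb, gullurp → gualllurp) insert -al- after the first vowel.
So hunhert → hualnhert.

hualnhert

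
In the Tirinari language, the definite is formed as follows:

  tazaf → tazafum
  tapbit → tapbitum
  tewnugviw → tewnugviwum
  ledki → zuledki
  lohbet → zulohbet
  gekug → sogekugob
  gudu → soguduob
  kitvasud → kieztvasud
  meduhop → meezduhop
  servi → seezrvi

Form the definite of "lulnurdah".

zululnurdah

tapbit and lohbet both end in -t yet inflect differently (tapbitum, zulohbet), so the final letter is not what conditions the rule; the first letter is.
"lulnurdah" begins with l-. The stems beginning with l- (ledki → zuledki, lohbet → zulohbet) add the prefix zu-.
So lulnurdah → zululnurdah.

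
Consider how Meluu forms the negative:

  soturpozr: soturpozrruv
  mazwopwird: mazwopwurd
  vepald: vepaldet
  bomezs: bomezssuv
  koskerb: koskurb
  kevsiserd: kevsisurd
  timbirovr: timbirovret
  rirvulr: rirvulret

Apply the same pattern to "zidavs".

soturpozr and rirvulr both end in -r yet inflect differently (soturpozrruv, rirvulret), so the final letter is not what conditions the rule; the second-to-last letter is.
"zidavs" has second-to-last letter 'v'. The one such stem in the data (timbirovr → timbirovret) adds -et, so the same rule applies.
So zidavs → zidavset.

zidavset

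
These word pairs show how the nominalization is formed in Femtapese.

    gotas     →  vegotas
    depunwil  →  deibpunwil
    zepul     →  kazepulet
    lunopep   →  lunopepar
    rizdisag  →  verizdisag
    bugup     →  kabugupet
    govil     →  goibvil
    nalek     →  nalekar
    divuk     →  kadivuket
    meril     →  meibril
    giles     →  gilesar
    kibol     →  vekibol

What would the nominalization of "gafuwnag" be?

vegafuwnag

"gafuwnag" has last vowel 'a'. The stems whose last vowel is 'a' (rizdisag → verizdisag, gotas → vegotas) add the prefix ve-.
The other patterns: stems whose last vowel is 'e' add -ar; stems whose last vowel is 'u' add ka- … -et around the stem; stems whose last vowel is 'i' insert -ib- after the first vowel.
So gafuwnag → vegafuwnag.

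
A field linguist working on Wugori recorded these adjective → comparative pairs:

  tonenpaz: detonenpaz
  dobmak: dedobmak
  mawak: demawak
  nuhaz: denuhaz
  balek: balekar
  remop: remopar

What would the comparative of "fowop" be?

dobmak and balek both end in -k yet inflect differently (dedobmak, balekar), so the final letter is not what conditions the rule; the last vowel is.
"fowop" has last vowel 'o'. The one such stem in the data (remop → remopar) adds -ar, so the same rule applies.
So fowop → fowopar.

fowopar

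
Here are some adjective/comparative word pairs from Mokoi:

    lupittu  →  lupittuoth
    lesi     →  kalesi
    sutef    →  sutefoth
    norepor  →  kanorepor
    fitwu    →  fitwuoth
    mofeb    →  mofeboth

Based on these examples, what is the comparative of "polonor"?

kapolonor

lesi and lupittu both begin with l- yet inflect differently (kalesi, lupittuoth), so the first letter is not what conditions the rule; the final letter is.
"polonor" ends in -r. The one such stem in the data (norepor → kanorepor) adds the prefix ka-, so the same rule applies.
So polonor → kapolonor.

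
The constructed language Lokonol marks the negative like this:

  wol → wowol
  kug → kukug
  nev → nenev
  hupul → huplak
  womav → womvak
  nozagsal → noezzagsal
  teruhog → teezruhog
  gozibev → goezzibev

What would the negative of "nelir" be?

wol and hupul both end in -l yet inflect differently (wowol, huplak), so the final letter is not what conditions the rule; the number of vowels is.
"nelir" has 2 vowels. The stems with 2 vowels (hupul → huplak, womav → womvak) delete the last vowel and add -ak.
So nelir → nelrak.

nelrak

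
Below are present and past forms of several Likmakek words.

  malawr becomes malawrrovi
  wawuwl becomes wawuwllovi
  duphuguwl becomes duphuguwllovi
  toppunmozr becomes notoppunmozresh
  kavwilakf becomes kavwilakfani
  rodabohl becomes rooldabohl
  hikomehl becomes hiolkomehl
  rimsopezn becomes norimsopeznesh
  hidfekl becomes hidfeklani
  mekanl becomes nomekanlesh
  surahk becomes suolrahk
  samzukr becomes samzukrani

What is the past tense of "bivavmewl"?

duphuguwl and hikomehl both end in -l yet inflect differently (duphuguwllovi, hiolkomehl), so the final letter is not what conditions the rule; the second-to-last letter is.
"bivavmewl" has second-to-last letter 'w'. The stems whose second-to-last letter is 'w' (duphuguwl → duphuguwllovi, malawr → malawrrovi, wawuwl → wawuwllovi) double the final consonant and add -ovi.
The other patterns: stems whose second-to-last letter is 'h' insert -ol- after the first vowel; stems whose second-to-last letter is 'k' add -ani; stems whose second-to-last letter is 'n' or 'z' add no- … -esh around the stem.
So bivavmewl → bivavmewllovi.

bivavmewllovi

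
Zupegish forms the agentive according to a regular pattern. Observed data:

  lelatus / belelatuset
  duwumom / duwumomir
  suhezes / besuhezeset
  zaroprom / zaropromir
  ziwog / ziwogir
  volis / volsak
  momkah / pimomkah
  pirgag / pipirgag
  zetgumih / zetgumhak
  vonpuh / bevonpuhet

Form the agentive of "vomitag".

pivomitag

zetgumih and vonpuh both end in -h yet inflect differently (zetgumhak, bevonpuhet), so the final letter is not what conditions the rule; the last vowel is.
"vomitag" has last vowel 'a'. The stems whose last vowel is 'a' (momkah → pimomkah, pirgag → pipirgag) add the prefix pi-.
The other patterns: stems whose last vowel is 'i' delete the last vowel and add -ak; stems whose last vowel is 'e' or 'u' add be- … -et around the stem; stems whose last vowel is 'o' add -ir.
So vomitag → pivomitag.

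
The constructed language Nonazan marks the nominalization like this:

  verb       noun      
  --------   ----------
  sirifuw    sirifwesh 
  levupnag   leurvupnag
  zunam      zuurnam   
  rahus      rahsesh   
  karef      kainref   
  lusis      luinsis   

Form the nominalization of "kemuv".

kemvesh

rahus and lusis both end in -s yet inflect differently (rahsesh, luinsis), so the final letter is not what conditions the rule; the last vowel is.
"kemuv" has last vowel 'u'. The stems whose last vowel is 'u' (sirifuw → sirifwesh, rahus → rahsesh) delete the last vowel and add -esh.
The other patterns: stems whose last vowel is 'a' insert -ur- after the first vowel; stems whose last vowel is 'e' or 'i' insert -in- after the first vowel.
So kemuv → kemvesh.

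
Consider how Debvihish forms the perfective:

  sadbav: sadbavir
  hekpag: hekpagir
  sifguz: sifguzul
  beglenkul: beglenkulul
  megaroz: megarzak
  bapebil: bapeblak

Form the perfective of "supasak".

sifguz and megaroz both end in -z yet inflect differently (sifguzul, megarzak), so the final letter is not what conditions the rule; the last vowel is.
"supasak" has last vowel 'a'. The stems whose last vowel is 'a' (sadbav → sadbavir, hekpag → hekpagir) add -ir.
So supasak → supasakir.

supasakir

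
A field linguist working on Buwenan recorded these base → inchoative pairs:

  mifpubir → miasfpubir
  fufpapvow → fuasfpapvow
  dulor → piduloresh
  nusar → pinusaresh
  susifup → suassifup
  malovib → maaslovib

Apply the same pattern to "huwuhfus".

dulor and mifpubir both end in -r yet inflect differently (piduloresh, miasfpubir), so the final letter is not what conditions the rule; the number of vowels is.
"huwuhfus" has 3 vowels. The stems with 3 vowels (mifpubir → miasfpubir, fufpapvow → fuasfpapvow, susifup → suassifup) insert -as- after the first vowel.
The other pattern: stems with 2 vowels add pi- … -esh around the stem.
So huwuhfus → huaswuhfus.

huaswuhfus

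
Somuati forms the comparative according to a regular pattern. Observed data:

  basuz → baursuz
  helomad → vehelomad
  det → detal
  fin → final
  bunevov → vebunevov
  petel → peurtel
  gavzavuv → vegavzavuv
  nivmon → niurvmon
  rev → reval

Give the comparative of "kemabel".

fin and nivmon both end in -n yet inflect differently (final, niurvmon), so the final letter is not what conditions the rule; the number of vowels is.
"kemabel" has 3 vowels. The stems with 3 vowels (helomad → vehelomad, gavzavuv → vegavzavuv, bunevov → vebunevov) add the prefix ve-.
The other patterns: stems with 1 vowel add -al; stems with 2 vowels insert -ur- after the first vowel.
So kemabel → vekemabel.

vekemabel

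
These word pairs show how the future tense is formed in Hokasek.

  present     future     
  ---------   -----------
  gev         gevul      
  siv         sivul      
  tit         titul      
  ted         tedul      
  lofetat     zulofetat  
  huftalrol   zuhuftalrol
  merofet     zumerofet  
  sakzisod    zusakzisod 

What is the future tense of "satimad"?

tit and lofetat both end in -t yet inflect differently (titul, zulofetat), so the final letter is not what conditions the rule; the number of vowels is.
"satimad" has 3 vowels. The stems with 3 vowels (lofetat → zulofetat, huftalrol → zuhuftalrol, merofet → zumerofet) add the prefix zu-.
So satimad → zusatimad.

zusatimad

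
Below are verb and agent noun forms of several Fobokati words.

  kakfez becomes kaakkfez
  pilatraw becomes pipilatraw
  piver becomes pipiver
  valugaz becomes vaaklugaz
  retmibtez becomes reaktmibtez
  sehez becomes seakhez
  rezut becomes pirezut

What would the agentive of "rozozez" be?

roakzozez

valugaz and pilatraw both have last vowel 'a' yet inflect differently (vaaklugaz, pipilatraw), so the last vowel is not what conditions the rule; the final letter is.
"rozozez" ends in -z. The stems ending in -z (valugaz → vaaklugaz, kakfez → kaakkfez, retmibtez → reaktmibtez) insert -ak- after the first vowel.
The other pattern: stems ending in -r, -t or -w add the prefix pi-.
So rozozez → roakzozez.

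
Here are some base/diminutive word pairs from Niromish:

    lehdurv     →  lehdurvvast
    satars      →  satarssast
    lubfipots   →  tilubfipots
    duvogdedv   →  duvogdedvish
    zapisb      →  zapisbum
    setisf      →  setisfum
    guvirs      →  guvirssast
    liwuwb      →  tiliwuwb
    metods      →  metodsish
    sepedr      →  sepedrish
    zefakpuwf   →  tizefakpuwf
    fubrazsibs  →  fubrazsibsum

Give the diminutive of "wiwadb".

lubfipots and metods both end in -s yet inflect differently (tilubfipots, metodsish), so the final letter is not what conditions the rule; the second-to-last letter is.
"wiwadb" has second-to-last letter 'd'. The stems whose second-to-last letter is 'd' (duvogdedv → duvogdedvish, metods → metodsish, sepedr → sepedrish) add -ish.
The other patterns: stems whose second-to-last letter is 't' or 'w' add the prefix ti-; stems whose second-to-last letter is 'r' double the final consonant and add -ast; stems whose second-to-last letter is 'b' or 's' add -um.
So wiwadb → wiwadbish.

wiwadbish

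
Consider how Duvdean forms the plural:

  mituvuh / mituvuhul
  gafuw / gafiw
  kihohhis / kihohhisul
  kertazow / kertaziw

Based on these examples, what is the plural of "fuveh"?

gafuw and mituvuh both have last vowel 'u' yet inflect differently (gafiw, mituvuhul), so the last vowel is not what conditions the rule; the final letter is.
"fuveh" ends in -h. The one such stem in the data (mituvuh → mituvuhul) adds -ul, so the same rule applies.
The other pattern: stems ending in -w change the last vowel to 'i'.
So fuveh → fuvehul.

fuvehul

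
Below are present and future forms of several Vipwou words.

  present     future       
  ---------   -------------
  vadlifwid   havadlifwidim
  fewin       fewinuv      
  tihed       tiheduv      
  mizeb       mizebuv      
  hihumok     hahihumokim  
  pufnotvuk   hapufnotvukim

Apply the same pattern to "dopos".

"dopos" has 2 vowels. The stems with 2 vowels (fewin → fewinuv, mizeb → mizebuv, tihed → tiheduv) add -uv.
So dopos → doposuv.

doposuv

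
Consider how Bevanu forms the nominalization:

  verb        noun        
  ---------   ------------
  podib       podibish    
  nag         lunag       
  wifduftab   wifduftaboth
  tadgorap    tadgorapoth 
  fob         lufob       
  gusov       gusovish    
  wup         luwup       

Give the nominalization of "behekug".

"behekug" has 3 vowels. The stems with 3 vowels (wifduftab → wifduftaboth, tadgorap → tadgorapoth) add -oth.
So behekug → behekugoth.

behekugoth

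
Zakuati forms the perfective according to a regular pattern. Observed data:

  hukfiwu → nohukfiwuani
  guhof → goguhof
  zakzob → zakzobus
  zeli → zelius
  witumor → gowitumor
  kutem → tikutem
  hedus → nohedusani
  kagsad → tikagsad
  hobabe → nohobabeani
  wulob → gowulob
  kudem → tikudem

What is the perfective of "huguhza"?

zakzob and wulob both end in -b yet inflect differently (zakzobus, gowulob), so the final letter is not what conditions the rule; the first letter is.
"huguhza" begins with h-. The stems beginning with h- (hobabe → nohobabeani, hukfiwu → nohukfiwuani, hedus → nohedusani) add no- … -ani around the stem.
The other patterns: stems beginning with z- add -us; stems beginning with k- add the prefix ti-; stems beginning with g- or w- add the prefix go-.
So huguhza → nohuguhzaani.

nohuguhzaani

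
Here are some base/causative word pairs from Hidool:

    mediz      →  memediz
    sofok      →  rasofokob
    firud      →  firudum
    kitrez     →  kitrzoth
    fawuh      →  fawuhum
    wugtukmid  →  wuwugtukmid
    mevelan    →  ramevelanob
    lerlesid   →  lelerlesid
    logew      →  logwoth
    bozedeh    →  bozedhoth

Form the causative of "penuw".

mediz and kitrez both end in -z yet inflect differently (memediz, kitrzoth), so the final letter is not what conditions the rule; the last vowel is.
"penuw" has last vowel 'u'. The stems whose last vowel is 'u' (firud → firudum, fawuh → fawuhum) add -um.
So penuw → penuwum.

penuwum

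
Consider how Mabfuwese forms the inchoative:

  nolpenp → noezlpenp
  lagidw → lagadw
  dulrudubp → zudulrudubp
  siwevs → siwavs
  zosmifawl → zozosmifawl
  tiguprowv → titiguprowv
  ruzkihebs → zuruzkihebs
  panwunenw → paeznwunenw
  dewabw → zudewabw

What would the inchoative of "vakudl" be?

vakadl

dewabw and panwunenw both end in -w yet inflect differently (zudewabw, paeznwunenw), so the final letter is not what conditions the rule; the second-to-last letter is.
"vakudl" has second-to-last letter 'd'. The one such stem in the data (lagidw → lagadw) changes the last vowel to 'a' (as does siwevs), so the same rule applies.
So vakudl → vakadl.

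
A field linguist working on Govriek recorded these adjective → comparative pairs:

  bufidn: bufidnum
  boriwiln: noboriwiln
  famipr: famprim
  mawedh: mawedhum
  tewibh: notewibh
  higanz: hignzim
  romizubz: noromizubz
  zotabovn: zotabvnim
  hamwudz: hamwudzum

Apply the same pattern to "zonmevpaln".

nozonmevpaln

"zonmevpaln" has second-to-last letter 'l'. The one such stem in the data (boriwiln → noboriwiln) adds the prefix no-, so the same rule applies.
The other patterns: stems whose second-to-last letter is 'd' add -um; stems whose second-to-last letter is 'n', 'p' or 'v' delete the last vowel and add -im.
So zonmevpaln → nozonmevpaln.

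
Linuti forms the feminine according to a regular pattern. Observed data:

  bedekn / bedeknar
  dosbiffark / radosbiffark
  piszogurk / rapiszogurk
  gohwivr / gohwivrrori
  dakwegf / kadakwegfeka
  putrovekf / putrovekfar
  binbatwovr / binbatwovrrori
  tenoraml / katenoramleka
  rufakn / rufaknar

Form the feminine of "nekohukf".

putrovekf and dakwegf both end in -f yet inflect differently (putrovekfar, kadakwegfeka), so the final letter is not what conditions the rule; the second-to-last letter is.
"nekohukf" has second-to-last letter 'k'. The stems whose second-to-last letter is 'k' (rufakn → rufaknar, bedekn → bedeknar, putrovekf → putrovekfar) add -ar.
The other patterns: stems whose second-to-last letter is 'r' add the prefix ra-; stems whose second-to-last letter is 'v' double the final consonant and add -ori; stems whose second-to-last letter is 'g' or 'm' add ka- … -eka around the stem.
So nekohukf → nekohukfar.

nekohukfar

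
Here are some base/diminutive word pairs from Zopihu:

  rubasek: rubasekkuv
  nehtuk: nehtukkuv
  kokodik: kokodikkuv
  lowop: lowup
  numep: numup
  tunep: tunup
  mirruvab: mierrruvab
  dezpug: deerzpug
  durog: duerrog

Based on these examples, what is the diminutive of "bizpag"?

bierzpag

rubasek and numep both have last vowel 'e' yet inflect differently (rubasekkuv, numup), so the last vowel is not what conditions the rule; the final letter is.
"bizpag" ends in -g. The stems ending in -g (dezpug → deerzpug, durog → duerrog) insert -er- after the first vowel.
The other patterns: stems ending in -k double the final consonant and add -uv; stems ending in -p change the last vowel to 'u'.
So bizpag → bierzpag.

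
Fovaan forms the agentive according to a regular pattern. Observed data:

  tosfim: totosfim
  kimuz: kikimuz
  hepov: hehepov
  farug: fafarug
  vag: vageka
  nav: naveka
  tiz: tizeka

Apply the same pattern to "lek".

farug and vag both end in -g yet inflect differently (fafarug, vageka), so the final letter is not what conditions the rule; the number of vowels is.
"lek" has 1 vowel. The stems with 1 vowel (vag → vageka, nav → naveka, tiz → tizeka) add -eka.
So lek → lekeka.

lekeka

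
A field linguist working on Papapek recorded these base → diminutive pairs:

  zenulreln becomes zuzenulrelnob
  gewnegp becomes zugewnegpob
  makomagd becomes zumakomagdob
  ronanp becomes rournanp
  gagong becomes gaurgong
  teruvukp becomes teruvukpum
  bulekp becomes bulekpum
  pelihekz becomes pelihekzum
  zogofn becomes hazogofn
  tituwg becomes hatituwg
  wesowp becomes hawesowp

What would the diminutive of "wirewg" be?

gewnegp and ronanp both end in -p yet inflect differently (zugewnegpob, rournanp), so the final letter is not what conditions the rule; the second-to-last letter is.
"wirewg" has second-to-last letter 'w'. The stems whose second-to-last letter is 'w' (tituwg → hatituwg, wesowp → hawesowp) add the prefix ha-.
The other patterns: stems whose second-to-last letter is 'g' or 'l' add zu- … -ob around the stem; stems whose second-to-last letter is 'n' insert -ur- after the first vowel; stems whose second-to-last letter is 'k' add -um.
So wirewg → hawirewg.

hawirewg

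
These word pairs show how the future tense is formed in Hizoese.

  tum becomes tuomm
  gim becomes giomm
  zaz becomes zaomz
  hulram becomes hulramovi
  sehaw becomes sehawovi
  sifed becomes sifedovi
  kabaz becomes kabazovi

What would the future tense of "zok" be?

zoomk

tum and hulram both end in -m yet inflect differently (tuomm, hulramovi), so the final letter is not what conditions the rule; the number of vowels is.
"zok" has 1 vowel. The stems with 1 vowel (tum → tuomm, gim → giomm, zaz → zaomz) insert -om- after the first vowel.
The other pattern: stems with 2 vowels add -ovi.
So zok → zoomk.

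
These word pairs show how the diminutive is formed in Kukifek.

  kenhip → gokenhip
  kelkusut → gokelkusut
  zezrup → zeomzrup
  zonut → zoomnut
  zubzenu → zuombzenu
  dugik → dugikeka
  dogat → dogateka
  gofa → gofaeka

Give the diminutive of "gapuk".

gapukeka

kenhip and zezrup both end in -p yet inflect differently (gokenhip, zeomzrup), so the final letter is not what conditions the rule; the first letter is.
"gapuk" begins with g-. The one such stem in the data (gofa → gofaeka) adds -eka, so the same rule applies.
The other patterns: stems beginning with k- add the prefix go-; stems beginning with z- insert -om- after the first vowel.
So gapuk → gapukeka.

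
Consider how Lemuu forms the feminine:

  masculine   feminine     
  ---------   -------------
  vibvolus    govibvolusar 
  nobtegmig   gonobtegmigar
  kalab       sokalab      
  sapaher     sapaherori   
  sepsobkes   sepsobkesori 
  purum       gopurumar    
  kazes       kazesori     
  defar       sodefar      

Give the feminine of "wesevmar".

sowesevmar

"wesevmar" has last vowel 'a'. The stems whose last vowel is 'a' (kalab → sokalab, defar → sodefar) add the prefix so-.
So wesevmar → sowesevmar.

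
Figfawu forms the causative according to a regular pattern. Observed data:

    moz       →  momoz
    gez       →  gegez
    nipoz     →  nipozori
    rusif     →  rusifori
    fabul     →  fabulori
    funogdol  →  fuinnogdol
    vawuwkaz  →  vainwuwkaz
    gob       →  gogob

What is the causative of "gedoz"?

"gedoz" has 2 vowels. The stems with 2 vowels (rusif → rusifori, nipoz → nipozori, fabul → fabulori) add -ori.
The other patterns: stems with 1 vowel repeat the first consonant+vowel as a prefix; stems with 3 vowels insert -in- after the first vowel.
So gedoz → gedozori.

gedozori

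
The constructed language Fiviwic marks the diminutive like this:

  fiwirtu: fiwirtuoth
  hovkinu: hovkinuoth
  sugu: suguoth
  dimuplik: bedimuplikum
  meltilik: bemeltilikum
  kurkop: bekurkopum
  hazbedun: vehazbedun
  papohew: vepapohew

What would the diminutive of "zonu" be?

fiwirtu and hazbedun both have last vowel 'u' yet inflect differently (fiwirtuoth, vehazbedun), so the last vowel is not what conditions the rule; the final letter is.
"zonu" ends in -u. The stems ending in -u (fiwirtu → fiwirtuoth, hovkinu → hovkinuoth, sugu → suguoth) add -oth.
So zonu → zonuoth.

zonuoth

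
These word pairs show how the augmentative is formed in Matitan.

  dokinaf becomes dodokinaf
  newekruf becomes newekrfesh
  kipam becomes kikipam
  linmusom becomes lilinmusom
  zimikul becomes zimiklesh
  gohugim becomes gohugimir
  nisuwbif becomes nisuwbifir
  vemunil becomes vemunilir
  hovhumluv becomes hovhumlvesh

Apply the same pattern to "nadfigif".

zimikul and vemunil both end in -l yet inflect differently (zimiklesh, vemunilir), so the final letter is not what conditions the rule; the last vowel is.
"nadfigif" has last vowel 'i'. The stems whose last vowel is 'i' (vemunil → vemunilir, gohugim → gohugimir, nisuwbif → nisuwbifir) add -ir.
The other patterns: stems whose last vowel is 'u' delete the last vowel and add -esh; stems whose last vowel is 'a' or 'o' repeat the first consonant+vowel as a prefix.
So nadfigif → nadfigifir.

nadfigifir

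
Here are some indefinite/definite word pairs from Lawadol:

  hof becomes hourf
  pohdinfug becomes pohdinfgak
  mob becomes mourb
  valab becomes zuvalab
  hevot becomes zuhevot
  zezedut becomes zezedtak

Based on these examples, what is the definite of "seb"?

"seb" has 1 vowel. The stems with 1 vowel (mob → mourb, hof → hourf) insert -ur- after the first vowel.
The other patterns: stems with 2 vowels add the prefix zu-; stems with 3 vowels delete the last vowel and add -ak.
So seb → seurb.

seurb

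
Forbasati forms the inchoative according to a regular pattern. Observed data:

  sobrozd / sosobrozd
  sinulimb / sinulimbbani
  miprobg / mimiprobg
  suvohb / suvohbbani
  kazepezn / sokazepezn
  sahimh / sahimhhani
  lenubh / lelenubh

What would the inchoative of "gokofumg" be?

"gokofumg" has second-to-last letter 'm'. The stems whose second-to-last letter is 'm' (sahimh → sahimhhani, sinulimb → sinulimbbani) double the final consonant and add -ani.
The other patterns: stems whose second-to-last letter is 'b' repeat the first consonant+vowel as a prefix; stems whose second-to-last letter is 'z' add the prefix so-.
So gokofumg → gokofumggani.

gokofumggani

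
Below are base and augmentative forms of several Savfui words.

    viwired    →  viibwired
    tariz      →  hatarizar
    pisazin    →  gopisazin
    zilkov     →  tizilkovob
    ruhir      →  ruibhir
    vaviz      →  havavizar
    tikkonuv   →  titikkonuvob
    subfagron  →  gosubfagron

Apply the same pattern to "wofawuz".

"wofawuz" ends in -z. The stems ending in -z (vaviz → havavizar, tariz → hatarizar) add ha- … -ar around the stem.
So wofawuz → hawofawuzar.

hawofawuzar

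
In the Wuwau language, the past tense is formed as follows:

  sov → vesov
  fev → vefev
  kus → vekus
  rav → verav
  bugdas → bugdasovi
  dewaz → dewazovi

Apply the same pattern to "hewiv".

kus and bugdas both end in -s yet inflect differently (vekus, bugdasovi), so the final letter is not what conditions the rule; the number of vowels is.
"hewiv" has 2 vowels. The stems with 2 vowels (bugdas → bugdasovi, dewaz → dewazovi) add -ovi.
So hewiv → hewivovi.

hewivovi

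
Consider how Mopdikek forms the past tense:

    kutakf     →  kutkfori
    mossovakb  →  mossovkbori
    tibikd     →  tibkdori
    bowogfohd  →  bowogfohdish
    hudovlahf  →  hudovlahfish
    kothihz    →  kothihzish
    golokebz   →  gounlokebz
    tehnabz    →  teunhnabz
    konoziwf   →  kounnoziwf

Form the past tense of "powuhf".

powuhfish

"powuhf" has second-to-last letter 'h'. The stems whose second-to-last letter is 'h' (bowogfohd → bowogfohdish, hudovlahf → hudovlahfish, kothihz → kothihzish) add -ish.
So powuhf → powuhfish.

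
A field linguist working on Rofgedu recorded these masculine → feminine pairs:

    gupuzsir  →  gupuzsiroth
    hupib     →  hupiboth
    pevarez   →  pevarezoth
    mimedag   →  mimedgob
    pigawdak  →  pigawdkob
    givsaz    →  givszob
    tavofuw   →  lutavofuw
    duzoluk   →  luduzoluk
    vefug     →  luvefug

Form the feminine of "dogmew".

pevarez and givsaz both end in -z yet inflect differently (pevarezoth, givszob), so the final letter is not what conditions the rule; the last vowel is.
"dogmew" has last vowel 'e'. The one such stem in the data (pevarez → pevarezoth) adds -oth, so the same rule applies.
The other patterns: stems whose last vowel is 'a' delete the last vowel and add -ob; stems whose last vowel is 'u' add the prefix lu-.
So dogmew → dogmewoth.

dogmewoth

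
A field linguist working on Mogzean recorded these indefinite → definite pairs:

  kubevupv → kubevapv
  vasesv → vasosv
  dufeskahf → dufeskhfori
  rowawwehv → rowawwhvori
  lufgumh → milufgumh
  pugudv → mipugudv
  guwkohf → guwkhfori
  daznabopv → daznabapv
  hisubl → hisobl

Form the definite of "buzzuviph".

buzzuvaph

pugudv and rowawwehv both end in -v yet inflect differently (mipugudv, rowawwhvori), so the final letter is not what conditions the rule; the second-to-last letter is.
"buzzuviph" has second-to-last letter 'p'. The stems whose second-to-last letter is 'p' (kubevupv → kubevapv, daznabopv → daznabapv) change the last vowel to 'a'.
So buzzuviph → buzzuvaph.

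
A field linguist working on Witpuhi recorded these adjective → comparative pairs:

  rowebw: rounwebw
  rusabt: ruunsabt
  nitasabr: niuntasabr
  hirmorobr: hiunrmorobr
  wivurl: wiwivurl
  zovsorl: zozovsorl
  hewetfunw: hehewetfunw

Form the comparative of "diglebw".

rowebw and hewetfunw both end in -w yet inflect differently (rounwebw, hehewetfunw), so the final letter is not what conditions the rule; the second-to-last letter is.
"diglebw" has second-to-last letter 'b'. The stems whose second-to-last letter is 'b' (rowebw → rounwebw, rusabt → ruunsabt, nitasabr → niuntasabr) insert -un- after the first vowel.
The other pattern: stems whose second-to-last letter is 'n' or 'r' repeat the first consonant+vowel as a prefix.
So diglebw → diunglebw.

diunglebw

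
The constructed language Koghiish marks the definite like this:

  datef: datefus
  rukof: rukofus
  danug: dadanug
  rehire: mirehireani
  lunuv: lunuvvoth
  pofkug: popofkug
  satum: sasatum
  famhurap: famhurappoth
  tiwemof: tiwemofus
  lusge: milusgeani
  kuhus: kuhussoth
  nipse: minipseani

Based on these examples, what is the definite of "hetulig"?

hehetulig

lusge and datef both have last vowel 'e' yet inflect differently (milusgeani, datefus), so the last vowel is not what conditions the rule; the final letter is.
"hetulig" ends in -g. The stems ending in -g (pofkug → popofkug, danug → dadanug) repeat the first consonant+vowel as a prefix.
The other patterns: stems ending in -e add mi- … -ani around the stem; stems ending in -f add -us; stems ending in -p, -s or -v double the final consonant and add -oth.
So hetulig → hehetulig.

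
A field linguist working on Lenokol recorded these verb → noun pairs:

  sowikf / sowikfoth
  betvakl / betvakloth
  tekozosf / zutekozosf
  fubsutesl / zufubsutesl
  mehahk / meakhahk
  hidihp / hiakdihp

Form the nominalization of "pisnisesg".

sowikf and tekozosf both end in -f yet inflect differently (sowikfoth, zutekozosf), so the final letter is not what conditions the rule; the second-to-last letter is.
"pisnisesg" has second-to-last letter 's'. The stems whose second-to-last letter is 's' (tekozosf → zutekozosf, fubsutesl → zufubsutesl) add the prefix zu-.
So pisnisesg → zupisnisesg.

zupisnisesg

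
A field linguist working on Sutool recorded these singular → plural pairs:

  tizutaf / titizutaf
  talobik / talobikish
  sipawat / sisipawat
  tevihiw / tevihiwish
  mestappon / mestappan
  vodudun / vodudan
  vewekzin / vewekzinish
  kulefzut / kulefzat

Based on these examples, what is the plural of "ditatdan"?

vewekzin and vodudun both end in -n yet inflect differently (vewekzinish, vodudan), so the final letter is not what conditions the rule; the last vowel is.
"ditatdan" has last vowel 'a'. The stems whose last vowel is 'a' (sipawat → sisipawat, tizutaf → titizutaf) repeat the first consonant+vowel as a prefix.
The other patterns: stems whose last vowel is 'i' add -ish; stems whose last vowel is 'o' or 'u' change the last vowel to 'a'.
So ditatdan → diditatdan.

diditatdan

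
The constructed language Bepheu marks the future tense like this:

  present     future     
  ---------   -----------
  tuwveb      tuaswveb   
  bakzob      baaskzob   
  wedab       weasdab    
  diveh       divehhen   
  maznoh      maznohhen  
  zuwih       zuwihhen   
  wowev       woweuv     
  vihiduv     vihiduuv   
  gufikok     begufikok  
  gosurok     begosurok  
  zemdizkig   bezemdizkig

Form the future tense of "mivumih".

mivumihhen

"mivumih" ends in -h. The stems ending in -h (diveh → divehhen, maznoh → maznohhen, zuwih → zuwihhen) double the final consonant and add -en.
The other patterns: stems ending in -b insert -as- after the first vowel; stems ending in -v drop the final letter and add -uv; stems ending in -g or -k add the prefix be-.
So mivumih → mivumihhen.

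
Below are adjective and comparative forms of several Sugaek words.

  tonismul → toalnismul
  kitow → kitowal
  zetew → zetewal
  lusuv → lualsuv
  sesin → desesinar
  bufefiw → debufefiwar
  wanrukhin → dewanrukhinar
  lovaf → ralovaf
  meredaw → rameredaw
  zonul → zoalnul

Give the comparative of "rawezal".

bufefiw and meredaw both end in -w yet inflect differently (debufefiwar, rameredaw), so the final letter is not what conditions the rule; the last vowel is.
"rawezal" has last vowel 'a'. The stems whose last vowel is 'a' (meredaw → rameredaw, lovaf → ralovaf) add the prefix ra-.
So rawezal → rarawezal.

rarawezal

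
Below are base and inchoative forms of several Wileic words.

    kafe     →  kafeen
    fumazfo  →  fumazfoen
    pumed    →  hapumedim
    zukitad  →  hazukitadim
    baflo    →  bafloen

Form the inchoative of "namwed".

hanamwedim

pumed and kafe both have last vowel 'e' yet inflect differently (hapumedim, kafeen), so the last vowel is not what conditions the rule; whether the stem ends in a vowel or a consonant is.
"namwed" ends in a consonant. The stems ending in a consonant (zukitad → hazukitadim, pumed → hapumedim) add ha- … -im around the stem.
So namwed → hanamwedim.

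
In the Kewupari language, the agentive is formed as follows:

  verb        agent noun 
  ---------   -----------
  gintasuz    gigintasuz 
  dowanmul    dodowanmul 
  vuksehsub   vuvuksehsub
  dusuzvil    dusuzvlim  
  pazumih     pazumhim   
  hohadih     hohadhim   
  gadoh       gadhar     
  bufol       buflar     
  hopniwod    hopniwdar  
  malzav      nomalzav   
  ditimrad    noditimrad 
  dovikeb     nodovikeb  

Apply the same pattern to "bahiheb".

nobahiheb

"bahiheb" has last vowel 'e'. The one such stem in the data (dovikeb → nodovikeb) adds the prefix no-, so the same rule applies.
So bahiheb → nobahiheb.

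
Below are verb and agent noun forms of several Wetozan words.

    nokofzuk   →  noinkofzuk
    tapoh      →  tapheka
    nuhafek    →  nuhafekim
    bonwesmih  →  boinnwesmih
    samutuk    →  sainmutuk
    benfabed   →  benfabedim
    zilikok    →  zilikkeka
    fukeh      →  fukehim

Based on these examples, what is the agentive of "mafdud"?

"mafdud" has last vowel 'u'. The stems whose last vowel is 'u' (samutuk → sainmutuk, nokofzuk → noinkofzuk) insert -in- after the first vowel.
The other patterns: stems whose last vowel is 'e' add -im; stems whose last vowel is 'o' delete the last vowel and add -eka.
So mafdud → mainfdud.

mainfdud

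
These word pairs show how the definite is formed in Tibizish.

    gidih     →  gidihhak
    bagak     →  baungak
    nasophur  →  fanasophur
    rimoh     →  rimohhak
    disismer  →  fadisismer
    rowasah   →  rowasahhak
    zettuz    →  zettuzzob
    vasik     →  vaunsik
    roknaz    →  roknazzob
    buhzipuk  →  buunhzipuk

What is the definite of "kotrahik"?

kountrahik

roknaz and rowasah both have last vowel 'a' yet inflect differently (roknazzob, rowasahhak), so the last vowel is not what conditions the rule; the final letter is.
"kotrahik" ends in -k. The stems ending in -k (buhzipuk → buunhzipuk, bagak → baungak, vasik → vaunsik) insert -un- after the first vowel.
So kotrahik → kountrahik.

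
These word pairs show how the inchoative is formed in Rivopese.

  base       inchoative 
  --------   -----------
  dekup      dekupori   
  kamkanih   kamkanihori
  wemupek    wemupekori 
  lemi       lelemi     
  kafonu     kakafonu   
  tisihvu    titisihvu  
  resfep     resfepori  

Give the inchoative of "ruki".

ruruki

"ruki" ends in a vowel. The stems ending in a vowel (lemi → lelemi, tisihvu → titisihvu, kafonu → kakafonu) repeat the first consonant+vowel as a prefix.
The other pattern: stems ending in a consonant add -ori.
So ruki → ruruki.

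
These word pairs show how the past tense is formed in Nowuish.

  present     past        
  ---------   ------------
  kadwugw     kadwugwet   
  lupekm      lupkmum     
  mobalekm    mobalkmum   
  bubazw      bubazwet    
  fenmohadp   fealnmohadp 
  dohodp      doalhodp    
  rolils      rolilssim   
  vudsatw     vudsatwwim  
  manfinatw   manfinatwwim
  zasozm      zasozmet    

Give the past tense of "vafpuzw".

vafpuzwet

"vafpuzw" has second-to-last letter 'z'. The stems whose second-to-last letter is 'z' (zasozm → zasozmet, bubazw → bubazwet) add -et.
So vafpuzw → vafpuzwet.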